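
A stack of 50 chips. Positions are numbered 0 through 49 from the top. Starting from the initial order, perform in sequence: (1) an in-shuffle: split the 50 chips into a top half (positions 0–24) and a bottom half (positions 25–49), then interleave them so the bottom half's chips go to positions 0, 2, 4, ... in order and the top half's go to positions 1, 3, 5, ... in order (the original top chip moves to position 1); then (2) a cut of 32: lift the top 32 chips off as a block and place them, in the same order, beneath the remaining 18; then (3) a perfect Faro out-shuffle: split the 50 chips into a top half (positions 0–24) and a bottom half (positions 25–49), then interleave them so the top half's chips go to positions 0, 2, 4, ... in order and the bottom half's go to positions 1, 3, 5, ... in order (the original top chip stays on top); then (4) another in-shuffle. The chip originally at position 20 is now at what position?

Track the chip from position 20 forward through each operation:
  after op 1 (in-shuffle): 20 → 41
  after op 2 (cut 32): 41 → 9
  after op 3 (out-shuffle): 9 → 18
  after op 4 (in-shuffle): 18 → 37

37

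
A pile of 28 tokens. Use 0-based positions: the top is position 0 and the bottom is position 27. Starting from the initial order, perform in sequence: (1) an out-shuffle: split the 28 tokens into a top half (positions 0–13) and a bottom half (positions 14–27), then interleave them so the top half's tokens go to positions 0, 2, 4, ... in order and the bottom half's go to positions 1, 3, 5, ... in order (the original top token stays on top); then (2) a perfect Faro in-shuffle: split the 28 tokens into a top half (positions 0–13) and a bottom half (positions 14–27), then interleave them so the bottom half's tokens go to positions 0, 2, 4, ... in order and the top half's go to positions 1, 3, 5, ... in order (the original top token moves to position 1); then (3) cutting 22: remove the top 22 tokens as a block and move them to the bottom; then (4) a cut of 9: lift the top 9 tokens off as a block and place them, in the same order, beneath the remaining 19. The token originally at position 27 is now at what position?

Track the token from position 27 forward through each operation:
  after op 1 (out-shuffle): 27 → 27
  after op 2 (in-shuffle): 27 → 26
  after op 3 (cut 22): 26 → 4
  after op 4 (cut 9): 4 → 23

23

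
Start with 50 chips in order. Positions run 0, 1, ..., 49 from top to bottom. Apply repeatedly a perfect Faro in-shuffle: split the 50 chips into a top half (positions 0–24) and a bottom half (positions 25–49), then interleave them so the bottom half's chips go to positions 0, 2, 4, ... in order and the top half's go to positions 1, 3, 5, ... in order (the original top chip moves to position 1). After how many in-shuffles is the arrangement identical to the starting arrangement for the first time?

8

The in-shuffle permutes the 50 positions with cycle lengths [2, 8, 8, 8, 8, 8, 8].
Every chip is home exactly when every cycle has completed a whole number of laps, i.e. after lcm(2, 8) = 8 in-shuffles.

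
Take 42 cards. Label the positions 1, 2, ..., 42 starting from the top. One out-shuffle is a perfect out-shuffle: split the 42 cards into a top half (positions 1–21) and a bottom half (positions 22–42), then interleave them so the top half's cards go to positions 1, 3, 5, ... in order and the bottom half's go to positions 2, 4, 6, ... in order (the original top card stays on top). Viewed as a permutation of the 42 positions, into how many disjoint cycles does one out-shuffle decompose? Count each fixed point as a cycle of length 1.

4

Trace each unvisited position around until it returns:
(1) (2 3 5 9 17 33 ... len 20) (4 7 13 25 8 15 ... len 20) (42)
4 cycles in total.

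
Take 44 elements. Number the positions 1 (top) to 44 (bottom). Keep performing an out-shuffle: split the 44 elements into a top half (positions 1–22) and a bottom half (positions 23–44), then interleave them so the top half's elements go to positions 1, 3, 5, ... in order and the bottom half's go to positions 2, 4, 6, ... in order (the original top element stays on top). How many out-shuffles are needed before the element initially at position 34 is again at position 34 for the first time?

14

Follow position 34 under repeated out-shuffles:
34 → 24 → 4 → 7 → 13 → 25 → 6 → 11 → 21 → 41 → 38 → 32 → 20 → 39 → 34
It first returns after 14 out-shuffles.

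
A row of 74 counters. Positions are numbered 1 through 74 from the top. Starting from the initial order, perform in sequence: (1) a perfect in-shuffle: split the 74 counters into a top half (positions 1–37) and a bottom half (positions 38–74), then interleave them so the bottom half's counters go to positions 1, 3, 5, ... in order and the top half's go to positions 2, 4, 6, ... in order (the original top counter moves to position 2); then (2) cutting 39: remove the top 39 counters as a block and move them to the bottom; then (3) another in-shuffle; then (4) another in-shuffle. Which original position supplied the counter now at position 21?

69

Undo the operations in reverse order, starting from position 21:
  undo op 4 (in-shuffle, from bottom half): 21 ← 48
  undo op 3 (in-shuffle, from top half): 48 ← 24
  undo op 2 (cut 39): 24 ← 63
  undo op 1 (in-shuffle, from bottom half): 63 ← 69
So the counter at position 21 came from original position 69.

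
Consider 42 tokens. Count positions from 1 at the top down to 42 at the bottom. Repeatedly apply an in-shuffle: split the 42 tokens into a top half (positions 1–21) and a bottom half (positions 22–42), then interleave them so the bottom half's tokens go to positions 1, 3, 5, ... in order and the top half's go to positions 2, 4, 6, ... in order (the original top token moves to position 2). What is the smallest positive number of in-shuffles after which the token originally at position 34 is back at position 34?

14

Follow position 34 under repeated in-shuffles:
34 → 25 → 7 → 14 → 28 → 13 → 26 → 9 → 18 → 36 → 29 → 15 → 30 → 17 → 34
It first returns after 14 in-shuffles.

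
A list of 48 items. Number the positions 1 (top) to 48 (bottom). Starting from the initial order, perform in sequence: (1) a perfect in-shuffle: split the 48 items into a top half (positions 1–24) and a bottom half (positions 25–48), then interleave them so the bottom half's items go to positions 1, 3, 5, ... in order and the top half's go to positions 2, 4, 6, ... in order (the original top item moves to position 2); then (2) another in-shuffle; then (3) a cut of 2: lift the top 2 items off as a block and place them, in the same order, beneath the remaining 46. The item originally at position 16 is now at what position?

Track the item from position 16 forward through each operation:
  after op 1 (in-shuffle): 16 → 32
  after op 2 (in-shuffle): 32 → 15
  after op 3 (cut 2): 15 → 13

13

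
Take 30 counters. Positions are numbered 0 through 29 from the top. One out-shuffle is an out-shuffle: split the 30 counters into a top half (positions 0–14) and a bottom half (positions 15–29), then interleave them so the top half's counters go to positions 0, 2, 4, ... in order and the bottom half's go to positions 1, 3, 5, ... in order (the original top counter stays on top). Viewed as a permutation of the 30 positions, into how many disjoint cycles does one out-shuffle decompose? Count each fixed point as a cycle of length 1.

3

Trace each unvisited position around until it returns:
(0) (1 2 4 8 16 3 ... len 28) (29)
3 cycles in total.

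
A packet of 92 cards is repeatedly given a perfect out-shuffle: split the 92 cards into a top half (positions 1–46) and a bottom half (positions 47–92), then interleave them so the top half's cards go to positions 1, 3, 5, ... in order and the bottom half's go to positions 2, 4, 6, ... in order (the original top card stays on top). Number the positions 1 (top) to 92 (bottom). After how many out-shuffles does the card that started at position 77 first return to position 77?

12

Follow position 77 under repeated out-shuffles:
77 → 62 → 32 → 63 → 34 → 67 → 42 → 83 → 74 → 56 → 20 → 39 → 77
It first returns after 12 out-shuffles.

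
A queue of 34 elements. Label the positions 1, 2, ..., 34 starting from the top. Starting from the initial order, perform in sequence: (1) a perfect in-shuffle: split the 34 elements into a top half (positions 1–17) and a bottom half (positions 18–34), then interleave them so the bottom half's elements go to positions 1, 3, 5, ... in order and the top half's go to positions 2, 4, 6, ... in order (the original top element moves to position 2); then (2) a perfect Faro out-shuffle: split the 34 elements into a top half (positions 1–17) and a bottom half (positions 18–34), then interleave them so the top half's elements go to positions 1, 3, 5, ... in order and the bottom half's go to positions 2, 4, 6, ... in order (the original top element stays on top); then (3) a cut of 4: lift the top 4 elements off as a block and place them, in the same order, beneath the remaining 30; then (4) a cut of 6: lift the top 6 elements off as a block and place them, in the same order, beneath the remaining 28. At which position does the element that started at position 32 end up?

Track the element from position 32 forward through each operation:
  after op 1 (in-shuffle): 32 → 29
  after op 2 (out-shuffle): 29 → 24
  after op 3 (cut 4): 24 → 20
  after op 4 (cut 6): 20 → 14

14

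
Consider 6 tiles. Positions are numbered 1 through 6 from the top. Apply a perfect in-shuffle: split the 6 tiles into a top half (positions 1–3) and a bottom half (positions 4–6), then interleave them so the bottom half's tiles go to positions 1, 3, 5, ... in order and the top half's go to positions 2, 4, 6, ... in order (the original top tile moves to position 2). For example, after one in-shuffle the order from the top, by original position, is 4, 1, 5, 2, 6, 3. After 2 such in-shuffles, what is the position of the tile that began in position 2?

Track the tile's position through each in-shuffle:
2 → 4 → 1

1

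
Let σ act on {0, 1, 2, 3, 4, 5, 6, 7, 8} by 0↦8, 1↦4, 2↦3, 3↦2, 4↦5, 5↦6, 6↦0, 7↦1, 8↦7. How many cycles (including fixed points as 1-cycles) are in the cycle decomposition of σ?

2

Cycle decomposition: (0 8 7 1 4 5 6) (2 3).
2 cycles.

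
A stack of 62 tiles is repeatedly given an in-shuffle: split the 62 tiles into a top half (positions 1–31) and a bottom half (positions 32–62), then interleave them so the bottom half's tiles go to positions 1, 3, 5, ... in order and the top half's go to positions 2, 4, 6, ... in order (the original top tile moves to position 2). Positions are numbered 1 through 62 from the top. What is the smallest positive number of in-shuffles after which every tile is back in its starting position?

The in-shuffle permutes the 62 positions with cycle lengths [2, 3, 3, 6, 6, 6, 6, 6, 6, 6, 6, 6].
Every tile is home exactly when every cycle has completed a whole number of laps, i.e. after lcm(2, 3, 6) = 6 in-shuffles.

6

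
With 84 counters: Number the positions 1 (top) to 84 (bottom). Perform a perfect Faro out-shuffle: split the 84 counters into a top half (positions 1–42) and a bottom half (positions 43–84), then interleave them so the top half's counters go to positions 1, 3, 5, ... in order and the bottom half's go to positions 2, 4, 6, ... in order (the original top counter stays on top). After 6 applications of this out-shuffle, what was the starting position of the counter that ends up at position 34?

8

Work backwards from position 34, undoing one out-shuffle at a time:
34 ← 59 ← 30 ← 57 ← 29 ← 15 ← 8
So the counter now at position 34 started at position 8.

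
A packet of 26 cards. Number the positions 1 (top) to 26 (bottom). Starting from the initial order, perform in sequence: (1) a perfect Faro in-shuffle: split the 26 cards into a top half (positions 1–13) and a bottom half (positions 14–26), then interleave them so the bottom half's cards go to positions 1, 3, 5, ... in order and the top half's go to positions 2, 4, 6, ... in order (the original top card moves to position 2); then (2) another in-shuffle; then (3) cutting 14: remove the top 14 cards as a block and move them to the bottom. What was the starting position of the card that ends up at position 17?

8

Undo the operations in reverse order, starting from position 17:
  undo op 3 (cut 14): 17 ← 5
  undo op 2 (in-shuffle, from bottom half): 5 ← 16
  undo op 1 (in-shuffle, from top half): 16 ← 8
So the card at position 17 came from original position 8.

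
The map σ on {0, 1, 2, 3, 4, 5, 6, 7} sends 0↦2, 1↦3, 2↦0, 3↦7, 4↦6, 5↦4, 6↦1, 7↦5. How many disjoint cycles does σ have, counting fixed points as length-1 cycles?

2

Cycle decomposition: (0 2) (1 3 7 5 4 6).
2 cycles.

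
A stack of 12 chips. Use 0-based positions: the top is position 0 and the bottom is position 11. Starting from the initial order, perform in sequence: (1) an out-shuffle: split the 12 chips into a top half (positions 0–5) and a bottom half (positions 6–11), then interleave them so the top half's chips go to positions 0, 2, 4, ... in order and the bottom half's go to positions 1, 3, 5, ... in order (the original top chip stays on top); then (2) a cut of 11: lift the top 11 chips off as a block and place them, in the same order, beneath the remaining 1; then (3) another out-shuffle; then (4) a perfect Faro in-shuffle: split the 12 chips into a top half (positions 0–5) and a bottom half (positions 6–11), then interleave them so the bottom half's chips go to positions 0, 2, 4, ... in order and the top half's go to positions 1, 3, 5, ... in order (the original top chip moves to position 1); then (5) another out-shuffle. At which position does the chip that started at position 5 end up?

Track the chip from position 5 forward through each operation:
  after op 1 (out-shuffle): 5 → 10
  after op 2 (cut 11): 10 → 11
  after op 3 (out-shuffle): 11 → 11
  after op 4 (in-shuffle): 11 → 10
  after op 5 (out-shuffle): 10 → 9

9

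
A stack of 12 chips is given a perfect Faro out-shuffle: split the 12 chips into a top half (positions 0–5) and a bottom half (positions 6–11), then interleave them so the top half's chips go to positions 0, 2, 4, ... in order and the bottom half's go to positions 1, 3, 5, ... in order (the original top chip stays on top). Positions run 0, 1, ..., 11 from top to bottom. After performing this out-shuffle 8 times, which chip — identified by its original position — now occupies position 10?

7

Work backwards from position 10, undoing one out-shuffle at a time:
10 ← 5 ← 8 ← 4 ← 2 ← 1 ← 6 ← 3 ← 7
So the chip now at position 10 started at position 7.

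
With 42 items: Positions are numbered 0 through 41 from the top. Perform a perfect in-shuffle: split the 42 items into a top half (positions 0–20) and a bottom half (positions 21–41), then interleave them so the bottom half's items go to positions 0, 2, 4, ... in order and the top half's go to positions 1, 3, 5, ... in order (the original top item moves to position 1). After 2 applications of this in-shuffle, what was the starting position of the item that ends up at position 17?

25

Work backwards from position 17, undoing one in-shuffle at a time:
17 ← 8 ← 25
So the item now at position 17 started at position 25.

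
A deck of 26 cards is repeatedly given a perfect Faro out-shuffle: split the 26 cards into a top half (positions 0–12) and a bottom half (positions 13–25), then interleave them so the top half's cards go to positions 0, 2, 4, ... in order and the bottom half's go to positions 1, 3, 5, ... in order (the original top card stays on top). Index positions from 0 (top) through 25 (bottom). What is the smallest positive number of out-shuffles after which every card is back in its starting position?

20

The out-shuffle permutes the 26 positions with cycle lengths [1, 1, 4, 20].
Every card is home exactly when every cycle has completed a whole number of laps, i.e. after lcm(1, 4, 20) = 20 out-shuffles.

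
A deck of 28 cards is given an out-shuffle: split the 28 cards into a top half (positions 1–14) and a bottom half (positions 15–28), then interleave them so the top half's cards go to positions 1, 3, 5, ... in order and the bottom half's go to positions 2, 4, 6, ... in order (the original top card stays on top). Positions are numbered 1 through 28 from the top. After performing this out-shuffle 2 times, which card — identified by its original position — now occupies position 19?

19

Work backwards from position 19, undoing one out-shuffle at a time:
19 ← 10 ← 19
So the card now at position 19 started at position 19.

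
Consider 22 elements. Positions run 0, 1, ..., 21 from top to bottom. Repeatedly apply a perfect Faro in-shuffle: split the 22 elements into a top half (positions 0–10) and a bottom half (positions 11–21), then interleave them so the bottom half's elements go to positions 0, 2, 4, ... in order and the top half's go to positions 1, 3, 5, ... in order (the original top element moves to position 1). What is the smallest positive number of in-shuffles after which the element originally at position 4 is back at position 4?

Follow position 4 under repeated in-shuffles:
4 → 9 → 19 → 16 → 10 → 21 → 20 → 18 → 14 → 6 → 13 → 4
It first returns after 11 in-shuffles.

11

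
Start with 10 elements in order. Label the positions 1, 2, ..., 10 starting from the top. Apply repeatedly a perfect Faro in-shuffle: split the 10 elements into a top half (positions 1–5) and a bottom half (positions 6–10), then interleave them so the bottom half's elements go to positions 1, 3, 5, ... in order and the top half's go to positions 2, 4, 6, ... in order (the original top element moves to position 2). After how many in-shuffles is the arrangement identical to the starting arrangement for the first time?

The in-shuffle permutes the 10 positions with cycle lengths [10].
Every element is home exactly when every cycle has completed a whole number of laps, i.e. after lcm(10) = 10 in-shuffles.

10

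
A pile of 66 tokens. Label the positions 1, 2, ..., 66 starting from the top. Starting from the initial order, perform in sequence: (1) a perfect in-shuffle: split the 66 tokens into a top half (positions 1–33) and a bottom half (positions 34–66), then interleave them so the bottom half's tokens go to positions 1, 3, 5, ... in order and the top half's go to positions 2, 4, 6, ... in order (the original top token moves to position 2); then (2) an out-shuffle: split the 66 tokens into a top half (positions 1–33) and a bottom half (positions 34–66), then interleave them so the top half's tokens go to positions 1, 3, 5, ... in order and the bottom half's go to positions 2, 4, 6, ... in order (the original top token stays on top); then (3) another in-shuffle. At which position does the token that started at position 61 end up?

21

Track the token from position 61 forward through each operation:
  after op 1 (in-shuffle): 61 → 55
  after op 2 (out-shuffle): 55 → 44
  after op 3 (in-shuffle): 44 → 21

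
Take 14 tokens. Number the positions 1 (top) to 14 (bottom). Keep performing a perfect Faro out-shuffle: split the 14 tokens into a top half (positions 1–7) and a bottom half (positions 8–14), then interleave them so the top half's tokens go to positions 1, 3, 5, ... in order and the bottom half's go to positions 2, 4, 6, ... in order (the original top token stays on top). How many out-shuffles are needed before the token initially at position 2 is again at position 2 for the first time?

12

Follow position 2 under repeated out-shuffles:
2 → 3 → 5 → 9 → 4 → 7 → 13 → 12 → 10 → 6 → 11 → 8 → 2
It first returns after 12 out-shuffles.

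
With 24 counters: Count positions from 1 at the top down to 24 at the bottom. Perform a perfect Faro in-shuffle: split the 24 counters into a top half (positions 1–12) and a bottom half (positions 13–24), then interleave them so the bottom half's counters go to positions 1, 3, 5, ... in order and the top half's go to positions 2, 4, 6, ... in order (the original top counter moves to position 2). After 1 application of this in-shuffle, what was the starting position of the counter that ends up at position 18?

9

Work backwards from position 18, undoing one in-shuffle at a time:
18 ← 9
So the counter now at position 18 started at position 9.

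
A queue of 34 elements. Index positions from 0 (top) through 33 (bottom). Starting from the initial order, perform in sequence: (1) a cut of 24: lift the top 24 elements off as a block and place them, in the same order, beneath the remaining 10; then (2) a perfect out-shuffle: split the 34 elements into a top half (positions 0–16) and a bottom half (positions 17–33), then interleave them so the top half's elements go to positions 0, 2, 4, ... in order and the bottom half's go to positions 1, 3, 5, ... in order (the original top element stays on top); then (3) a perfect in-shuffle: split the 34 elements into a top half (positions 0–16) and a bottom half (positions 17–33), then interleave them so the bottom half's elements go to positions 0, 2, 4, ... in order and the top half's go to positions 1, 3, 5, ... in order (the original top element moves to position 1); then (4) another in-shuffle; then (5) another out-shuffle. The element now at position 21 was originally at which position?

27

Undo the operations in reverse order, starting from position 21:
  undo op 5 (out-shuffle, from bottom half): 21 ← 27
  undo op 4 (in-shuffle, from top half): 27 ← 13
  undo op 3 (in-shuffle, from top half): 13 ← 6
  undo op 2 (out-shuffle, from top half): 6 ← 3
  undo op 1 (cut 24): 3 ← 27
So the element at position 21 came from original position 27.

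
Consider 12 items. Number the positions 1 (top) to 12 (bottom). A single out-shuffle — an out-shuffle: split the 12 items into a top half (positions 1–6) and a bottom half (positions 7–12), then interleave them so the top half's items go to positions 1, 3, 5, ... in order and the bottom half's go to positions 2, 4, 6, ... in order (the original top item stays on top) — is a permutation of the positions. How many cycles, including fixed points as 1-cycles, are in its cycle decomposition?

3

Trace each unvisited position around until it returns:
(1) (2 3 5 9 6 11 10 8 4 7) (12)
3 cycles in total.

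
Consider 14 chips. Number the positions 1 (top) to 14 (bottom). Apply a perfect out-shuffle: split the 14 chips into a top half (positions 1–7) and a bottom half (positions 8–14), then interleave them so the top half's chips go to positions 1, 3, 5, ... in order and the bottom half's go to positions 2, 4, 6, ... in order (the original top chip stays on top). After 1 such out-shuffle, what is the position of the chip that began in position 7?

Track the chip's position through each out-shuffle:
7 → 13

13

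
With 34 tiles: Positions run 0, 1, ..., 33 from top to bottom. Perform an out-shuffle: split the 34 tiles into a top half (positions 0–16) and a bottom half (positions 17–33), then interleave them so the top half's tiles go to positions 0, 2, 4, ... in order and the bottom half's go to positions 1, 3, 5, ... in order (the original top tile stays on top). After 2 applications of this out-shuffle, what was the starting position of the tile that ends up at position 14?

20

Work backwards from position 14, undoing one out-shuffle at a time:
14 ← 7 ← 20
So the tile now at position 14 started at position 20.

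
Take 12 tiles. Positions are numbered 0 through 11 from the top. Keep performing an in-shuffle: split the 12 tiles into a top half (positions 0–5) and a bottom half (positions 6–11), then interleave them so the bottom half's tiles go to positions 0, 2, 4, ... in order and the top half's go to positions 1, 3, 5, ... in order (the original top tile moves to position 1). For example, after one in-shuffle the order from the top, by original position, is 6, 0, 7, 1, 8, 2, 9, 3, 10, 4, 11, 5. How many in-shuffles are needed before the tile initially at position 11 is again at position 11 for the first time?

Follow position 11 under repeated in-shuffles:
11 → 10 → 8 → 4 → 9 → 6 → 0 → 1 → 3 → 7 → 2 → 5 → 11
It first returns after 12 in-shuffles.

12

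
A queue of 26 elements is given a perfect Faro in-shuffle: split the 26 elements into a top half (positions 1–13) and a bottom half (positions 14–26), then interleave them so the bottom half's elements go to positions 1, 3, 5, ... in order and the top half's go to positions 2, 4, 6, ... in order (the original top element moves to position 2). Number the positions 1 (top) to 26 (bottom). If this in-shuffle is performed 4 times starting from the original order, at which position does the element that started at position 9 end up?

Track the element's position through each in-shuffle:
9 → 18 → 9 → 18 → 9

9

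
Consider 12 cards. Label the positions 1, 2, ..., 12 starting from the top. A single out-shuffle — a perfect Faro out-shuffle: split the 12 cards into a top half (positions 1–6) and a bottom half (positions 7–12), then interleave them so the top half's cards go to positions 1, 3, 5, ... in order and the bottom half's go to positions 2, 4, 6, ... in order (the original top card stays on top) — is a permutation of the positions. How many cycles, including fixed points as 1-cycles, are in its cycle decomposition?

Trace each unvisited position around until it returns:
(1) (2 3 5 9 6 11 10 8 4 7) (12)
3 cycles in total.

3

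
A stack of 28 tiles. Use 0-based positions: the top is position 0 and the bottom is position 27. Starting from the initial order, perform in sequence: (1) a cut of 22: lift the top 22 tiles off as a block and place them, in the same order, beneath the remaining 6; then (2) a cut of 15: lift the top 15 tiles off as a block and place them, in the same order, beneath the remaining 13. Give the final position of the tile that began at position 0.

Track the tile from position 0 forward through each operation:
  after op 1 (cut 22): 0 → 6
  after op 2 (cut 15): 6 → 19

19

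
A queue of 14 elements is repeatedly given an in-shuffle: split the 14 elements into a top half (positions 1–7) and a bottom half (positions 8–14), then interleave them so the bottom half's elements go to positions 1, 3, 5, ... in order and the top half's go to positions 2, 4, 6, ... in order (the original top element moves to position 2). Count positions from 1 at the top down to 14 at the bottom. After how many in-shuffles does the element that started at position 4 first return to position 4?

Follow position 4 under repeated in-shuffles:
4 → 8 → 1 → 2 → 4
It first returns after 4 in-shuffles.

4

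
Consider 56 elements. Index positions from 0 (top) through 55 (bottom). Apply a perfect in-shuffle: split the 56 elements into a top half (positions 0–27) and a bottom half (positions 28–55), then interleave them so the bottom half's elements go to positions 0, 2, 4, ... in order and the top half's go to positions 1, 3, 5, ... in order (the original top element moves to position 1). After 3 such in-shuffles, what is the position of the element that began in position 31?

27

Track the element's position through each in-shuffle:
31 → 6 → 13 → 27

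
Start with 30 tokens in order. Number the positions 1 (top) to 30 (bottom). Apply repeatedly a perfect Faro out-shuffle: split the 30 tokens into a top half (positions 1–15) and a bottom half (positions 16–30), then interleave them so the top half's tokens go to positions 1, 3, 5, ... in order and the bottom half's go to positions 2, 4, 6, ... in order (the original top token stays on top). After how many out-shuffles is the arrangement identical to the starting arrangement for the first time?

28

The out-shuffle permutes the 30 positions with cycle lengths [1, 1, 28].
Every token is home exactly when every cycle has completed a whole number of laps, i.e. after lcm(1, 28) = 28 out-shuffles.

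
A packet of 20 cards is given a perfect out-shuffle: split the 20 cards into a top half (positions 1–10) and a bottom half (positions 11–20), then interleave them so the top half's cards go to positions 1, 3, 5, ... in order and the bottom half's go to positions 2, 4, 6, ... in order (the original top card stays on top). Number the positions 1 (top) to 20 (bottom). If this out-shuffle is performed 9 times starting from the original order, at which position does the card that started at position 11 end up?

10

Track the card's position through each out-shuffle:
11 → 2 → 3 → 5 → 9 → 17 → 14 → 8 → 15 → 10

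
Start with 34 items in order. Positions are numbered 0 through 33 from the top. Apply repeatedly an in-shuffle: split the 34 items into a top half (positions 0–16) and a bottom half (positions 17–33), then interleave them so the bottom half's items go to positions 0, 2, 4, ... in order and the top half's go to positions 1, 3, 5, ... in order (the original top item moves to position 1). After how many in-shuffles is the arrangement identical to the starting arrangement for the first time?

12

The in-shuffle permutes the 34 positions with cycle lengths [3, 3, 4, 12, 12].
Every item is home exactly when every cycle has completed a whole number of laps, i.e. after lcm(3, 4, 12) = 12 in-shuffles.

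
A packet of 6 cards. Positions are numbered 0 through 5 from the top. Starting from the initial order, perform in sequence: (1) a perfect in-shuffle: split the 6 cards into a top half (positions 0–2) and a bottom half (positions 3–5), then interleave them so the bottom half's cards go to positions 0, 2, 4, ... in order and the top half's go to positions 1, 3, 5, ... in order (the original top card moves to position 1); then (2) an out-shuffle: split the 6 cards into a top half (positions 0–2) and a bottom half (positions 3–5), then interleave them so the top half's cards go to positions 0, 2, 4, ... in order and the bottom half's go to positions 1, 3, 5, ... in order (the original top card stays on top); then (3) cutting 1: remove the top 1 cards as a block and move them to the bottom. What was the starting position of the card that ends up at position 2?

Undo the operations in reverse order, starting from position 2:
  undo op 3 (cut 1): 2 ← 3
  undo op 2 (out-shuffle, from bottom half): 3 ← 4
  undo op 1 (in-shuffle, from bottom half): 4 ← 5
So the card at position 2 came from original position 5.

5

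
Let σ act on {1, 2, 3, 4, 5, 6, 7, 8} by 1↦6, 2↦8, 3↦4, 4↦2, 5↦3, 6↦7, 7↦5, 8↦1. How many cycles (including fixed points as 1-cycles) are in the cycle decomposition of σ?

Cycle decomposition: (1 6 7 5 3 4 2 8).
1 cycle.

1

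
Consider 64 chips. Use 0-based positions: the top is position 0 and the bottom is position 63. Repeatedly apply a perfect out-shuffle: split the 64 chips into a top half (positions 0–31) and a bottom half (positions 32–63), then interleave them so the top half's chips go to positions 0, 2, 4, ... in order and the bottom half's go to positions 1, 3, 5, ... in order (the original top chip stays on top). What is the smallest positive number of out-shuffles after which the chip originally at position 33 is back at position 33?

6

Follow position 33 under repeated out-shuffles:
33 → 3 → 6 → 12 → 24 → 48 → 33
It first returns after 6 out-shuffles.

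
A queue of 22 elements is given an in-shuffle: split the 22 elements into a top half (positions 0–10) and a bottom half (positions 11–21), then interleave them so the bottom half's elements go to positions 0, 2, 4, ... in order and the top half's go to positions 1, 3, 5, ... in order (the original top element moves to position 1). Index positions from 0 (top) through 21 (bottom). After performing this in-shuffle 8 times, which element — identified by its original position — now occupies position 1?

15

Work backwards from position 1, undoing one in-shuffle at a time:
1 ← 0 ← 11 ← 5 ← 2 ← 12 ← 17 ← 8 ← 15
So the element now at position 1 started at position 15.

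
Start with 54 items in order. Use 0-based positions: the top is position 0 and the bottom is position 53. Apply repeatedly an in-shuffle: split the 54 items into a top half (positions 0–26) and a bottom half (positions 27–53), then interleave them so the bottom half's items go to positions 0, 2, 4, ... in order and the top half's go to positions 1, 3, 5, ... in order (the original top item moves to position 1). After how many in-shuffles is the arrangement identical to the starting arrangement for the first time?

The in-shuffle permutes the 54 positions with cycle lengths [4, 10, 20, 20].
Every item is home exactly when every cycle has completed a whole number of laps, i.e. after lcm(4, 10, 20) = 20 in-shuffles.

20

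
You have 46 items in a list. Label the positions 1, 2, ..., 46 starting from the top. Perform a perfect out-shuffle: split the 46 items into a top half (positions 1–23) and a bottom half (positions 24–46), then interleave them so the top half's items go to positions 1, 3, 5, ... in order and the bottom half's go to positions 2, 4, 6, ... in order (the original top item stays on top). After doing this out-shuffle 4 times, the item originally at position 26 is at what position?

Track the item's position through each out-shuffle:
26 → 6 → 11 → 21 → 41

41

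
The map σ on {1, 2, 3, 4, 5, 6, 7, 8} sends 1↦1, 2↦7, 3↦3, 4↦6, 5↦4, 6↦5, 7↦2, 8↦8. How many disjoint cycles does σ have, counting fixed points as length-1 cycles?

Cycle decomposition: (1) (2 7) (3) (4 6 5) (8).
5 cycles.

5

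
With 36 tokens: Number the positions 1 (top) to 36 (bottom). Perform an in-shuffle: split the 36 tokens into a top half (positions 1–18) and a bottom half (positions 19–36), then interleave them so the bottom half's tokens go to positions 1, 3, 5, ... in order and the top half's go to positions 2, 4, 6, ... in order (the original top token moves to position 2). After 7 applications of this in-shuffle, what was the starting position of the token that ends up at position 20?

Work backwards from position 20, undoing one in-shuffle at a time:
20 ← 10 ← 5 ← 21 ← 29 ← 33 ← 35 ← 36
So the token now at position 20 started at position 36.

36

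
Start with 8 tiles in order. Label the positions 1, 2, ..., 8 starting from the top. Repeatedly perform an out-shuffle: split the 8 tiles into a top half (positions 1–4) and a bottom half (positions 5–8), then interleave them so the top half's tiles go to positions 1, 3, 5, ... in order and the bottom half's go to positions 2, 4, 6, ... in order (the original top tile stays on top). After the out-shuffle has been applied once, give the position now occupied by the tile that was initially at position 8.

Position 8 is a fixed point of every out-shuffle, so the tile never moves.

8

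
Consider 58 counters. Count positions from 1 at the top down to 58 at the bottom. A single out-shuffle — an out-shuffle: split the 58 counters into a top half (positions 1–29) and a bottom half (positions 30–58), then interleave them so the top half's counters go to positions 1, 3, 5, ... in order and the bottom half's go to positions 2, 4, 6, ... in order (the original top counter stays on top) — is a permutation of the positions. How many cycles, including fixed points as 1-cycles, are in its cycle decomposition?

Trace each unvisited position around until it returns:
(1) (2 3 5 9 17 33 ... len 18) (4 7 13 25 49 40 ... len 18) (6 11 21 41 24 47 ... len 18) (20 39) (58)
6 cycles in total.

6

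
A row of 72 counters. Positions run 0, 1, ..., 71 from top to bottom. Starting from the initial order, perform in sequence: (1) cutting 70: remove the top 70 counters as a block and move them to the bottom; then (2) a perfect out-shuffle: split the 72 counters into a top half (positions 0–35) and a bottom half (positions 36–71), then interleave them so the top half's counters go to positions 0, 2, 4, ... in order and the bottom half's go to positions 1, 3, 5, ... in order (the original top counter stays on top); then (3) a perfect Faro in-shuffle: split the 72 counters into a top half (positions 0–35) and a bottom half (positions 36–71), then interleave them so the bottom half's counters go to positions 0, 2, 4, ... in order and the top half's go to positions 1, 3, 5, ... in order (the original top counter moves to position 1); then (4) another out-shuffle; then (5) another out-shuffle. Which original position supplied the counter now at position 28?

Undo the operations in reverse order, starting from position 28:
  undo op 5 (out-shuffle, from top half): 28 ← 14
  undo op 4 (out-shuffle, from top half): 14 ← 7
  undo op 3 (in-shuffle, from top half): 7 ← 3
  undo op 2 (out-shuffle, from bottom half): 3 ← 37
  undo op 1 (cut 70): 37 ← 35
So the counter at position 28 came from original position 35.

35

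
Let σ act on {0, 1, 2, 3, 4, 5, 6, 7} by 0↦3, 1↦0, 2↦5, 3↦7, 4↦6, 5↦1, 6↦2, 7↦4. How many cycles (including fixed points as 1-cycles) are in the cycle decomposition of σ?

Cycle decomposition: (0 3 7 4 6 2 5 1).
1 cycle.

1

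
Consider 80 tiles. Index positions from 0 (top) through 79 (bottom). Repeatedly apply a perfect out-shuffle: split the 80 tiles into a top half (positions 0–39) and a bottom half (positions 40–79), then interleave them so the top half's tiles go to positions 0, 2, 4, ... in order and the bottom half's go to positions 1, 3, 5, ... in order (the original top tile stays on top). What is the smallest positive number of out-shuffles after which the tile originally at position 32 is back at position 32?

Follow position 32 under repeated out-shuffles:
32 → 64 → 49 → 19 → 38 → 76 → 73 → 67 → ... → 32 (length 39)
It first returns after 39 out-shuffles.

39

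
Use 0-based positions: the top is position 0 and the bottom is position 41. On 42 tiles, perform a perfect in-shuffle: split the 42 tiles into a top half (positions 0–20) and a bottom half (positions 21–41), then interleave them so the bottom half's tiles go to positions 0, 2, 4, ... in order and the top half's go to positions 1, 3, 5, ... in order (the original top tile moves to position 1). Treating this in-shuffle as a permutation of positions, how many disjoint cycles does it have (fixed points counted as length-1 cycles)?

Trace each unvisited position around until it returns:
(0 1 3 7 15 31 ... len 14) (2 5 11 23 4 9 ... len 14) (6 13 27 12 25 8 ... len 14)
3 cycles in total.

3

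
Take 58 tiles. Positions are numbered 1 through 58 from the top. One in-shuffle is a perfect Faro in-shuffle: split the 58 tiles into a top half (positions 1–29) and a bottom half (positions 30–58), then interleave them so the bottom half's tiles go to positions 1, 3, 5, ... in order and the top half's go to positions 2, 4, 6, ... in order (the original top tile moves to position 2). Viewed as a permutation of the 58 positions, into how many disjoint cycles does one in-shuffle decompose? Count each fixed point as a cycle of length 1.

Trace each unvisited position around until it returns:
(1 2 4 8 16 32 ... len 58)
1 cycle in total.

1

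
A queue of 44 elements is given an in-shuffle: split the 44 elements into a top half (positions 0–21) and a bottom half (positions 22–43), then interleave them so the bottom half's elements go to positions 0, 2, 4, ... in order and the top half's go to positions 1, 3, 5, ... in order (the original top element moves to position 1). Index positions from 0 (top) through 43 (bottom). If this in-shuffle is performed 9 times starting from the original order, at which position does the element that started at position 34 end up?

Track the element's position through each in-shuffle:
34 → 24 → 4 → 9 → 19 → 39 → 34 → 24 → 4 → 9

9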